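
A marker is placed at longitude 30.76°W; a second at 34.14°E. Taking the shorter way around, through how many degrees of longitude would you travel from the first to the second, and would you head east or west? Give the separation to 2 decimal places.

64.90° east

Raw difference: 34.14 − -30.76 = 64.9°.
Normalise into (−180°, 180°]: 64.9° stays 64.9°.
Positive ⇒ the second point lies to the east; separation 64.90°.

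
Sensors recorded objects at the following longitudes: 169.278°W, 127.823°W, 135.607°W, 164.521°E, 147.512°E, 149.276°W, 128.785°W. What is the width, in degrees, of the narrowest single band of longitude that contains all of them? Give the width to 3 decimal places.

84.665°

Sort the longitudes: -169.278°, -149.276°, -135.607°, -128.785°, -127.823°, +147.512°, +164.521°.
Eastward gaps between consecutive values (wrapping around): 20.002°, 13.669°, 6.822°, 0.962°, 275.335°, 17.009°, 26.201°.
Largest gap = 275.335° ⇒ minimal covering band is its complement: 360° − 275.335° = 84.665°.
Band runs from +147.512° eastward to -127.823°, crossing the antimeridian.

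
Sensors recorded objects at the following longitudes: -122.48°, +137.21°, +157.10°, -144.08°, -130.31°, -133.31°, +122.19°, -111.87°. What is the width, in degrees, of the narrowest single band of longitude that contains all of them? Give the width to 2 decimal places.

125.94°

Sort the longitudes: -144.08°, -133.31°, -130.31°, -122.48°, -111.87°, +122.19°, +137.21°, +157.10°.
Eastward gaps between consecutive values (wrapping around): 10.77°, 3.00°, 7.83°, 10.61°, 234.06°, 15.02°, 19.89°, 58.82°.
Largest gap = 234.06° ⇒ minimal covering band is its complement: 360° − 234.06° = 125.94°.
Band runs from +122.19° eastward to -111.87°, crossing the antimeridian.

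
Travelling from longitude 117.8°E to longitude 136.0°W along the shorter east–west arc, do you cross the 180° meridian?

Yes

Naïve |-136.0 − 117.8| = 253.8° > 180°, so the shorter arc goes the other way round — across 180°.
Signed shortest Δλ = ((-136.0 − 117.8 + 180) mod 360) − 180 = 106.2°.
Going east by 106.2° from +117.8° passes through 180° before reaching -136.0°.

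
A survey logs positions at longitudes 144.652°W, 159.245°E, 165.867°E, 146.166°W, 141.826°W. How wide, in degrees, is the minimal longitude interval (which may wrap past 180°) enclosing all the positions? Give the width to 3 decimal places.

58.929°

Sort the longitudes: -146.166°, -144.652°, -141.826°, +159.245°, +165.867°.
Eastward gaps between consecutive values (wrapping around): 1.514°, 2.826°, 301.071°, 6.622°, 47.967°.
Largest gap = 301.071° ⇒ minimal covering band is its complement: 360° − 301.071° = 58.929°.
Band runs from +159.245° eastward to -141.826°, crossing the antimeridian.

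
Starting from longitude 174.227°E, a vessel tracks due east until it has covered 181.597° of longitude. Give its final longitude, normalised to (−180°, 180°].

4.176°W

Start at +174.227°; shift +181.597° → +355.824°.
+355.824° lies outside (−180°, 180°]; subtract 360° → -4.176°.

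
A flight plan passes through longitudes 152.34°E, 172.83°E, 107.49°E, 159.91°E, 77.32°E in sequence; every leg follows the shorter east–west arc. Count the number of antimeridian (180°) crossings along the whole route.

Leg 1: +152.34° → +172.83°, shortest Δλ = 20.49° (east) — does not cross 180°.
Leg 2: +172.83° → +107.49°, shortest Δλ = -65.34° (west) — does not cross 180°.
Leg 3: +107.49° → +159.91°, shortest Δλ = 52.42° (east) — does not cross 180°.
Leg 4: +159.91° → +77.32°, shortest Δλ = -82.59° (west) — does not cross 180°.
Total crossings: 0.

0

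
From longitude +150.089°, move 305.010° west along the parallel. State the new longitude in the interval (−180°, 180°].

Start at +150.089°; shift −305.010° → -154.921°.
-154.921° already lies in (−180°, 180°].

-154.921°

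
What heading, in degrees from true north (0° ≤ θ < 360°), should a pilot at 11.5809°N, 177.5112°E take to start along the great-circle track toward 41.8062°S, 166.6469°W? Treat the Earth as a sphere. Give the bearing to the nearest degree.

166°

Δλ = -166.6469 − 177.5112 = -344.1581°; wrapped into (−180°, 180°]: 15.8419°.
θ = atan2( sin Δλ · cos φ₂ , cos φ₁ · sin φ₂ − sin φ₁ · cos φ₂ · cos Δλ )
  = atan2(0.20348, -0.79700) = 165.678° → normalised to [0°, 360°): 165.678°.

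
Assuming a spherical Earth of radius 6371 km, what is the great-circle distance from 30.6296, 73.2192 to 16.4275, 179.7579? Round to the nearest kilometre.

Δλ = 179.7579 − 73.2192 = 106.5387°.
Δφ = 16.4275 − 30.6296 = -14.2021°.
a = sin²(Δφ/2) + cos φ₁ · cos φ₂ · sin²(Δλ/2) = 0.545432.
c = 2·atan2(√a, √(1−a)) = 1.66179 rad → d = 6371·c ≈ 10587.24 km.

10587 km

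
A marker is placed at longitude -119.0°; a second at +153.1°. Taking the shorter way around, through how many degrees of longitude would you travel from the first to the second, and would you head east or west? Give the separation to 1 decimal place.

87.9° west

Raw difference: 153.1 − -119.0 = 272.1°.
Normalise into (−180°, 180°]: 272.1° − 360° = -87.9°.
Negative ⇒ the second point lies to the west; separation 87.9°.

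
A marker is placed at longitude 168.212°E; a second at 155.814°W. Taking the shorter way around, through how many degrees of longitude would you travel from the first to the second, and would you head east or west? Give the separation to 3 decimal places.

35.974° east

Raw difference: -155.814 − 168.212 = -324.026°.
Normalise into (−180°, 180°]: -324.026° + 360° = 35.974°.
Positive ⇒ the second point lies to the east; separation 35.974°.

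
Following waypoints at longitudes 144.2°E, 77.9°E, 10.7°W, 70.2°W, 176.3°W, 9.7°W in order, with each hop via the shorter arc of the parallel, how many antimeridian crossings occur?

Leg 1: +144.2° → +77.9°, shortest Δλ = -66.3° (west) — does not cross 180°.
Leg 2: +77.9° → -10.7°, shortest Δλ = -88.6° (west) — does not cross 180°.
Leg 3: -10.7° → -70.2°, shortest Δλ = -59.5° (west) — does not cross 180°.
Leg 4: -70.2° → -176.3°, shortest Δλ = -106.1° (west) — does not cross 180°.
Leg 5: -176.3° → -9.7°, shortest Δλ = 166.6° (east) — does not cross 180°.
Total crossings: 0.

0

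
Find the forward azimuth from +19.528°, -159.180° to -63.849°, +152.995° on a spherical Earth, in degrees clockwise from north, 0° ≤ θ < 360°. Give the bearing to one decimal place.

199.1°

Δλ = 152.995 − -159.180 = 312.175°; wrapped into (−180°, 180°]: -47.825°.
θ = atan2( sin Δλ · cos φ₂ , cos φ₁ · sin φ₂ − sin φ₁ · cos φ₂ · cos Δλ )
  = atan2(-0.32663, -0.94492) = -160.931° → normalised to [0°, 360°): 199.069°.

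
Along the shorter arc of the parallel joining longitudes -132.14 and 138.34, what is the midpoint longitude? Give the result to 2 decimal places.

Signed shortest Δλ from -132.14° to +138.34° is -89.52°.
Midpoint longitude = -132.14° + (-89.52°)/2 = -132.14° − 44.76° = -176.90°.
(The naïve average (-132.14 + +138.34)/2 = 3.1° is on the wrong side of the globe.)

-176.90°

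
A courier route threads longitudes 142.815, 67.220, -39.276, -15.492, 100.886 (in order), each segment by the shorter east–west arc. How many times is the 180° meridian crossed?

Leg 1: +142.815° → +67.220°, shortest Δλ = -75.595° (west) — does not cross 180°.
Leg 2: +67.220° → -39.276°, shortest Δλ = -106.496° (west) — does not cross 180°.
Leg 3: -39.276° → -15.492°, shortest Δλ = 23.784° (east) — does not cross 180°.
Leg 4: -15.492° → +100.886°, shortest Δλ = 116.378° (east) — does not cross 180°.
Total crossings: 0.

0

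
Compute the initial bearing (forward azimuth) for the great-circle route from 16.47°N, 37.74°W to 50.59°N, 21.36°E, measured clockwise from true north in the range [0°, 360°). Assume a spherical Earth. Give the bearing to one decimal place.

40.0°

Δλ = 21.36 − -37.74 = 59.10°.
θ = atan2( sin Δλ · cos φ₂ , cos φ₁ · sin φ₂ − sin φ₁ · cos φ₂ · cos Δλ )
  = atan2(0.54476, 0.64849) = 40.032° → normalised to [0°, 360°): 40.032°.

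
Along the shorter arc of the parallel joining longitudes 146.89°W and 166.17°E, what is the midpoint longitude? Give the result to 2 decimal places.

170.36°W

Signed shortest Δλ from -146.89° to +166.17° is -46.94°.
Midpoint longitude = -146.89° + (-46.94°)/2 = -146.89° − 23.47° = -170.36°.
(The naïve average (-146.89 + +166.17)/2 = 9.64° is on the wrong side of the globe.)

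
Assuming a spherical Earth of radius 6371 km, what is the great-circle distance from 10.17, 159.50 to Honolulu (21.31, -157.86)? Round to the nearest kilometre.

4712 km

Δλ = -157.86 − 159.50 = -317.36°; wrapped into (−180°, 180°]: 42.64°.
Δφ = 21.31 − 10.17 = 11.14°.
a = sin²(Δφ/2) + cos φ₁ · cos φ₂ · sin²(Δλ/2) = 0.130636.
c = 2·atan2(√a, √(1−a)) = 0.73961 rad → d = 6371·c ≈ 4712.09 km.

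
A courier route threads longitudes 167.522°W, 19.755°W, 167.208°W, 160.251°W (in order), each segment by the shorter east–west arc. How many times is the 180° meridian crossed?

Leg 1: -167.522° → -19.755°, shortest Δλ = 147.767° (east) — does not cross 180°.
Leg 2: -19.755° → -167.208°, shortest Δλ = -147.453° (west) — does not cross 180°.
Leg 3: -167.208° → -160.251°, shortest Δλ = 6.957° (east) — does not cross 180°.
Total crossings: 0.

0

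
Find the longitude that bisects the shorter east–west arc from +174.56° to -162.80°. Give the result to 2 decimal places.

-174.12°

Signed shortest Δλ from +174.56° to -162.80° is +22.64°.
Midpoint longitude = +174.56° + (+22.64°)/2 = +174.56° + 11.32° = +185.88°.
Normalise into (−180°, 180°]: -174.12°.
(The naïve average (+174.56 + -162.80)/2 = 5.88° is on the wrong side of the globe.)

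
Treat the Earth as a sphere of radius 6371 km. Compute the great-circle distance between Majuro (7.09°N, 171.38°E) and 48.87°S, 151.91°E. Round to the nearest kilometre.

Δλ = 151.91 − 171.38 = -19.47°.
Δφ = -48.87 − 7.09 = -55.96°.
a = sin²(Δφ/2) + cos φ₁ · cos φ₂ · sin²(Δλ/2) = 0.238777.
c = 2·atan2(√a, √(1−a)) = 1.02108 rad → d = 6371·c ≈ 6505.30 km.

6505 km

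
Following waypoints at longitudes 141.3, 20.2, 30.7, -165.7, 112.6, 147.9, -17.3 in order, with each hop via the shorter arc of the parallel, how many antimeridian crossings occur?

2

Leg 1: +141.3° → +20.2°, shortest Δλ = -121.1° (west) — does not cross 180°.
Leg 2: +20.2° → +30.7°, shortest Δλ = 10.5° (east) — does not cross 180°.
Leg 3: +30.7° → -165.7°, shortest Δλ = 163.6° (east) — crosses 180°.
Leg 4: -165.7° → +112.6°, shortest Δλ = -81.7° (west) — crosses 180°.
Leg 5: +112.6° → +147.9°, shortest Δλ = 35.3° (east) — does not cross 180°.
Leg 6: +147.9° → -17.3°, shortest Δλ = -165.2° (west) — does not cross 180°.
Total crossings: 2.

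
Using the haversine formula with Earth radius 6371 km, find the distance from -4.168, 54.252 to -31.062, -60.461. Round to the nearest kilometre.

12081 km

Δλ = -60.461 − 54.252 = -114.713°.
Δφ = -31.062 − -4.168 = -26.894°.
a = sin²(Δφ/2) + cos φ₁ · cos φ₂ · sin²(Δλ/2) = 0.659839.
c = 2·atan2(√a, √(1−a)) = 1.89619 rad → d = 6371·c ≈ 12080.60 km.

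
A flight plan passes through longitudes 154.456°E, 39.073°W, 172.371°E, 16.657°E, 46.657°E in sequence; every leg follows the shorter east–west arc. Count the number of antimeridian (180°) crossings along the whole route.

Leg 1: +154.456° → -39.073°, shortest Δλ = 166.471° (east) — crosses 180°.
Leg 2: -39.073° → +172.371°, shortest Δλ = -148.556° (west) — crosses 180°.
Leg 3: +172.371° → +16.657°, shortest Δλ = -155.714° (west) — does not cross 180°.
Leg 4: +16.657° → +46.657°, shortest Δλ = 30.0° (east) — does not cross 180°.
Total crossings: 2.

2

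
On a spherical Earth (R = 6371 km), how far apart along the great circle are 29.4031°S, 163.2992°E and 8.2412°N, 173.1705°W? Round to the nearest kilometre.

4885 km

Δλ = -173.1705 − 163.2992 = -336.4697°; wrapped into (−180°, 180°]: 23.5303°.
Δφ = 8.2412 − -29.4031 = 37.6443°.
a = sin²(Δφ/2) + cos φ₁ · cos φ₂ · sin²(Δλ/2) = 0.139937.
c = 2·atan2(√a, √(1−a)) = 0.76681 rad → d = 6371·c ≈ 4885.36 km.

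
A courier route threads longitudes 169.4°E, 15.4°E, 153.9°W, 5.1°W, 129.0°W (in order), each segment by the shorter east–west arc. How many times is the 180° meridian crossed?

0

Leg 1: +169.4° → +15.4°, shortest Δλ = -154.0° (west) — does not cross 180°.
Leg 2: +15.4° → -153.9°, shortest Δλ = -169.3° (west) — does not cross 180°.
Leg 3: -153.9° → -5.1°, shortest Δλ = 148.8° (east) — does not cross 180°.
Leg 4: -5.1° → -129.0°, shortest Δλ = -123.9° (west) — does not cross 180°.
Total crossings: 0.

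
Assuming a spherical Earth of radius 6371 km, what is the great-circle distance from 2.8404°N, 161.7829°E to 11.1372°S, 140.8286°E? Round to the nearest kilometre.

2791 km

Δλ = 140.8286 − 161.7829 = -20.9543°.
Δφ = -11.1372 − 2.8404 = -13.9776°.
a = sin²(Δφ/2) + cos φ₁ · cos φ₂ · sin²(Δλ/2) = 0.047209.
c = 2·atan2(√a, √(1−a)) = 0.43805 rad → d = 6371·c ≈ 2790.80 km.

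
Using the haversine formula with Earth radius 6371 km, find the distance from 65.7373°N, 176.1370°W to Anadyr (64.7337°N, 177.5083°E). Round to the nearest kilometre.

316 km

Δλ = 177.5083 − -176.1370 = 353.6453°; wrapped into (−180°, 180°]: -6.3547°.
Δφ = 64.7337 − 65.7373 = -1.0036°.
a = sin²(Δφ/2) + cos φ₁ · cos φ₂ · sin²(Δλ/2) = 0.000616.
c = 2·atan2(√a, √(1−a)) = 0.04962 rad → d = 6371·c ≈ 316.16 km.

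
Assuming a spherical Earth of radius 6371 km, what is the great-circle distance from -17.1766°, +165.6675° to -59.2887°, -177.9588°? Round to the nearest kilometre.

Δλ = -177.9588 − 165.6675 = -343.6263°; wrapped into (−180°, 180°]: 16.3737°.
Δφ = -59.2887 − -17.1766 = -42.1121°.
a = sin²(Δφ/2) + cos φ₁ · cos φ₂ · sin²(Δλ/2) = 0.138977.
c = 2·atan2(√a, √(1−a)) = 0.76404 rad → d = 6371·c ≈ 4867.71 km.

4868 km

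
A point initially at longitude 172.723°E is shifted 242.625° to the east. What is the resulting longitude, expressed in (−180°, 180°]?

Start at +172.723°; shift +242.625° → +415.348°.
+415.348° lies outside (−180°, 180°]; subtract 360° → +55.348°.

55.348°E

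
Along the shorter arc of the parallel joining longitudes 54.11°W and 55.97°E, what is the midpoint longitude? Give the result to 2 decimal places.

Signed shortest Δλ from -54.11° to +55.97° is +110.08°.
Midpoint longitude = -54.11° + (+110.08°)/2 = -54.11° + 55.04° = +0.93°.

0.93°E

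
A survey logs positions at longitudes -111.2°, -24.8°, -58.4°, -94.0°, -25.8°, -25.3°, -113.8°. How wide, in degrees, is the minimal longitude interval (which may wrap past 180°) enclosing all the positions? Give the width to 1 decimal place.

Sort the longitudes: -113.8°, -111.2°, -94.0°, -58.4°, -25.8°, -25.3°, -24.8°.
Eastward gaps between consecutive values (wrapping around): 2.6°, 17.2°, 35.6°, 32.6°, 0.5°, 0.5°, 271.0°.
Largest gap = 271.0° ⇒ minimal covering band is its complement: 360° − 271.0° = 89.0°.
Band runs from -113.8° eastward to -24.8°.

89.0°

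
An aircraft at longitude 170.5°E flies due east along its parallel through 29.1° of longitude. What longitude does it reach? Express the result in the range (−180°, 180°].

Start at +170.5°; shift +29.1° → +199.6°.
+199.6° lies outside (−180°, 180°]; subtract 360° → -160.4°.

160.4°W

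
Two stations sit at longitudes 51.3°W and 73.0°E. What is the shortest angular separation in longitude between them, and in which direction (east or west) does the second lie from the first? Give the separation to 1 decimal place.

Raw difference: 73.0 − -51.3 = 124.3°.
Normalise into (−180°, 180°]: 124.3° stays 124.3°.
Positive ⇒ the second point lies to the east; separation 124.3°.

124.3° east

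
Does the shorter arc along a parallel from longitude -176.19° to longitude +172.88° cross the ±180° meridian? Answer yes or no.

Yes

Naïve |172.88 − -176.19| = 349.07° > 180°, so the shorter arc goes the other way round — across 180°.
Signed shortest Δλ = ((172.88 − -176.19 + 180) mod 360) − 180 = -10.93°.
Going west by 10.93° from -176.19° passes through 180° before reaching +172.88°.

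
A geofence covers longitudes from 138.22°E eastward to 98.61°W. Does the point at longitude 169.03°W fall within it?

Band width going east from +138.22° to -98.61°: ((-98.61 − 138.22) mod 360) = 123.17°.
Offset of -169.03° east of the west edge: ((-169.03 − 138.22) mod 360) = 52.75°.
52.75° ≤ 123.17° ⇒ inside.

Yes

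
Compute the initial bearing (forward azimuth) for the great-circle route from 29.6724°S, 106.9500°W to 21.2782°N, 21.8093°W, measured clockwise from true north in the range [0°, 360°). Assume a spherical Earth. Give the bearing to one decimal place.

69.1°

Δλ = -21.8093 − -106.9500 = 85.1407°.
θ = atan2( sin Δλ · cos φ₂ , cos φ₁ · sin φ₂ − sin φ₁ · cos φ₂ · cos Δλ )
  = atan2(0.92848, 0.35439) = 69.109° → normalised to [0°, 360°): 69.109°.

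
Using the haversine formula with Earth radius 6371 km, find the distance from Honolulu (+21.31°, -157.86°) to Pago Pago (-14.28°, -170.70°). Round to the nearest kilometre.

4198 km

Δλ = -170.70 − -157.86 = -12.84°.
Δφ = -14.28 − 21.31 = -35.59°.
a = sin²(Δφ/2) + cos φ₁ · cos φ₂ · sin²(Δλ/2) = 0.104687.
c = 2·atan2(√a, √(1−a)) = 0.65897 rad → d = 6371·c ≈ 4198.27 km.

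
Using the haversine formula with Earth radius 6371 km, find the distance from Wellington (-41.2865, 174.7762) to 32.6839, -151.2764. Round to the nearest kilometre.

Δλ = -151.2764 − 174.7762 = -326.0526°; wrapped into (−180°, 180°]: 33.9474°.
Δφ = 32.6839 − -41.2865 = 73.9704°.
a = sin²(Δφ/2) + cos φ₁ · cos φ₂ · sin²(Δλ/2) = 0.415833.
c = 2·atan2(√a, √(1−a)) = 1.40166 rad → d = 6371·c ≈ 8929.95 km.

8930 km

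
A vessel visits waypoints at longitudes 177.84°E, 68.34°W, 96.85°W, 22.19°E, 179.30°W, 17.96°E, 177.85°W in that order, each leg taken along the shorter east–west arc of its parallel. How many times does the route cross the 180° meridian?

Leg 1: +177.84° → -68.34°, shortest Δλ = 113.82° (east) — crosses 180°.
Leg 2: -68.34° → -96.85°, shortest Δλ = -28.51° (west) — does not cross 180°.
Leg 3: -96.85° → +22.19°, shortest Δλ = 119.04° (east) — does not cross 180°.
Leg 4: +22.19° → -179.30°, shortest Δλ = 158.51° (east) — crosses 180°.
Leg 5: -179.30° → +17.96°, shortest Δλ = -162.74° (west) — crosses 180°.
Leg 6: +17.96° → -177.85°, shortest Δλ = 164.19° (east) — crosses 180°.
Total crossings: 4.

4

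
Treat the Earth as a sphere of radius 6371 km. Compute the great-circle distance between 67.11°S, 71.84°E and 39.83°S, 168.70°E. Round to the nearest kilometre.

Δλ = 168.70 − 71.84 = 96.86°.
Δφ = -39.83 − -67.11 = 27.28°.
a = sin²(Δφ/2) + cos φ₁ · cos φ₂ · sin²(Δλ/2) = 0.222802.
c = 2·atan2(√a, √(1−a)) = 0.98316 rad → d = 6371·c ≈ 6263.71 km.

6264 km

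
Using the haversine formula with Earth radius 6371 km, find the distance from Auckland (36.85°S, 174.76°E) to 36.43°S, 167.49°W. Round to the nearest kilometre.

1582 km

Δλ = -167.49 − 174.76 = -342.25°; wrapped into (−180°, 180°]: 17.75°.
Δφ = -36.43 − -36.85 = 0.42°.
a = sin²(Δφ/2) + cos φ₁ · cos φ₂ · sin²(Δλ/2) = 0.015338.
c = 2·atan2(√a, √(1−a)) = 0.24833 rad → d = 6371·c ≈ 1582.12 km.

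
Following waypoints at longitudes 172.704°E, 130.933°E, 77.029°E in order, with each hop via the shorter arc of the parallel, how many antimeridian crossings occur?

Leg 1: +172.704° → +130.933°, shortest Δλ = -41.771° (west) — does not cross 180°.
Leg 2: +130.933° → +77.029°, shortest Δλ = -53.904° (west) — does not cross 180°.
Total crossings: 0.

0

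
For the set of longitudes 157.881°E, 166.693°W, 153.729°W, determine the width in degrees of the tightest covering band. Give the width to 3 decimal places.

Sort the longitudes: -166.693°, -153.729°, +157.881°.
Eastward gaps between consecutive values (wrapping around): 12.964°, 311.610°, 35.426°.
Largest gap = 311.610° ⇒ minimal covering band is its complement: 360° − 311.610° = 48.390°.
Band runs from +157.881° eastward to -153.729°, crossing the antimeridian.

48.390°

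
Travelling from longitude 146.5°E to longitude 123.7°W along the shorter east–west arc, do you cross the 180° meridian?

Naïve |-123.7 − 146.5| = 270.2° > 180°, so the shorter arc goes the other way round — across 180°.
Signed shortest Δλ = ((-123.7 − 146.5 + 180) mod 360) − 180 = 89.8°.
Going east by 89.8° from +146.5° passes through 180° before reaching -123.7°.

Yes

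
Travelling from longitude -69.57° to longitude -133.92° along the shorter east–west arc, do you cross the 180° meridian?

No

Signed shortest Δλ = ((-133.92 − -69.57 + 180) mod 360) − 180 = -64.35°.
Going west by 64.35° from -69.57° reaches -133.92° without touching 180°.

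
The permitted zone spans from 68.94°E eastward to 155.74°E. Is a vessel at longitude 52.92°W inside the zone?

Band width going east from +68.94° to +155.74°: ((155.74 − 68.94) mod 360) = 86.80°.
Offset of -52.92° east of the west edge: ((-52.92 − 68.94) mod 360) = 238.14°.
238.14° > 86.80° ⇒ outside.

No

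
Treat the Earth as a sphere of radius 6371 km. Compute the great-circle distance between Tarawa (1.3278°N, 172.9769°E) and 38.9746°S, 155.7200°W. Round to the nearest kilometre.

Δλ = -155.7200 − 172.9769 = -328.6969°; wrapped into (−180°, 180°]: 31.3031°.
Δφ = -38.9746 − 1.3278 = -40.3024°.
a = sin²(Δφ/2) + cos φ₁ · cos φ₂ · sin²(Δλ/2) = 0.175249.
c = 2·atan2(√a, √(1−a)) = 0.86387 rad → d = 6371·c ≈ 5503.69 km.

5504 km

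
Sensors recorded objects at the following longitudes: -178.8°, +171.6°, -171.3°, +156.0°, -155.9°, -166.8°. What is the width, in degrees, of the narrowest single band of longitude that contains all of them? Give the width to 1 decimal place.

48.1°

Sort the longitudes: -178.8°, -171.3°, -166.8°, -155.9°, +156.0°, +171.6°.
Eastward gaps between consecutive values (wrapping around): 7.5°, 4.5°, 10.9°, 311.9°, 15.6°, 9.6°.
Largest gap = 311.9° ⇒ minimal covering band is its complement: 360° − 311.9° = 48.1°.
Band runs from +156.0° eastward to -155.9°, crossing the antimeridian.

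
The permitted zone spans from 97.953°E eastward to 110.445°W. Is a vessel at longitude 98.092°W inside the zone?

No

Band width going east from +97.953° to -110.445°: ((-110.445 − 97.953) mod 360) = 151.602°.
Offset of -98.092° east of the west edge: ((-98.092 − 97.953) mod 360) = 163.955°.
163.955° > 151.602° ⇒ outside.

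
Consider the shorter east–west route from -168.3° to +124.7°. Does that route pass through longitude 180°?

Yes

Naïve |124.7 − -168.3| = 293.0° > 180°, so the shorter arc goes the other way round — across 180°.
Signed shortest Δλ = ((124.7 − -168.3 + 180) mod 360) − 180 = -67.0°.
Going west by 67.0° from -168.3° passes through 180° before reaching +124.7°.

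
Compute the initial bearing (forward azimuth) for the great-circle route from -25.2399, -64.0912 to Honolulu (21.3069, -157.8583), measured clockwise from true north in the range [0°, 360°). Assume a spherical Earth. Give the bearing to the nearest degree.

Δλ = -157.8583 − -64.0912 = -93.7671°.
θ = atan2( sin Δλ · cos φ₂ , cos φ₁ · sin φ₂ − sin φ₁ · cos φ₂ · cos Δλ )
  = atan2(-0.92963, 0.30257) = -71.971° → normalised to [0°, 360°): 288.029°.

288°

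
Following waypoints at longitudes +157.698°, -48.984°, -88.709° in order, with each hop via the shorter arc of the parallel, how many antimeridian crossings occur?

1

Leg 1: +157.698° → -48.984°, shortest Δλ = 153.318° (east) — crosses 180°.
Leg 2: -48.984° → -88.709°, shortest Δλ = -39.725° (west) — does not cross 180°.
Total crossings: 1.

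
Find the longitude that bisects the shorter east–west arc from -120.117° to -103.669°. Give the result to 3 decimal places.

Signed shortest Δλ from -120.117° to -103.669° is +16.448°.
Midpoint longitude = -120.117° + (+16.448°)/2 = -120.117° + 8.224° = -111.893°.

-111.893°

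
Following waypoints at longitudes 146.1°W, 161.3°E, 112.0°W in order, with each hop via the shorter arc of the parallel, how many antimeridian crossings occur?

Leg 1: -146.1° → +161.3°, shortest Δλ = -52.6° (west) — crosses 180°.
Leg 2: +161.3° → -112.0°, shortest Δλ = 86.7° (east) — crosses 180°.
Total crossings: 2.

2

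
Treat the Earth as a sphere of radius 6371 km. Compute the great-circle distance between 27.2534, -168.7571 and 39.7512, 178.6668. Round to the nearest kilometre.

Δλ = 178.6668 − -168.7571 = 347.4239°; wrapped into (−180°, 180°]: -12.5761°.
Δφ = 39.7512 − 27.2534 = 12.4978°.
a = sin²(Δφ/2) + cos φ₁ · cos φ₂ · sin²(Δλ/2) = 0.020047.
c = 2·atan2(√a, √(1−a)) = 0.28413 rad → d = 6371·c ≈ 1810.19 km.

1810 km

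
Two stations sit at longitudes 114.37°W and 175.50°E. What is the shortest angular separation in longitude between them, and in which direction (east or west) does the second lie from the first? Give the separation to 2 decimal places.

Raw difference: 175.50 − -114.37 = 289.87°.
Normalise into (−180°, 180°]: 289.87° − 360° = -70.13°.
Negative ⇒ the second point lies to the west; separation 70.13°.

70.13° west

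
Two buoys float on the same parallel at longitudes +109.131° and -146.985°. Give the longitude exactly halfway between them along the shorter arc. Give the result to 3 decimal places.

+161.073°

Signed shortest Δλ from +109.131° to -146.985° is +103.884°.
Midpoint longitude = +109.131° + (+103.884°)/2 = +109.131° + 51.942° = +161.073°.
(The naïve average (+109.131 + -146.985)/2 = -18.927° is on the wrong side of the globe.)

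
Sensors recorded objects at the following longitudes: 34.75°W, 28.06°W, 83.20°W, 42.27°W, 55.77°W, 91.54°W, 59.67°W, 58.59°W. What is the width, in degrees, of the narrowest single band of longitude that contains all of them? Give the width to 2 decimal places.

Sort the longitudes: -91.54°, -83.20°, -59.67°, -58.59°, -55.77°, -42.27°, -34.75°, -28.06°.
Eastward gaps between consecutive values (wrapping around): 8.34°, 23.53°, 1.08°, 2.82°, 13.50°, 7.52°, 6.69°, 296.52°.
Largest gap = 296.52° ⇒ minimal covering band is its complement: 360° − 296.52° = 63.48°.
Band runs from -91.54° eastward to -28.06°.

63.48°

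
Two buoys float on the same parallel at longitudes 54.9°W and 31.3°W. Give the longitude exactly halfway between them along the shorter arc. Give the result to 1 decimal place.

Signed shortest Δλ from -54.9° to -31.3° is +23.6°.
Midpoint longitude = -54.9° + (+23.6°)/2 = -54.9° + 11.8° = -43.1°.

43.1°W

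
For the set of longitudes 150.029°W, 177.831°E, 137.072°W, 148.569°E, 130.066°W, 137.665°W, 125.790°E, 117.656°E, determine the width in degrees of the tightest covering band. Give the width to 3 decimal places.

112.278°

Sort the longitudes: -150.029°, -137.665°, -137.072°, -130.066°, +117.656°, +125.790°, +148.569°, +177.831°.
Eastward gaps between consecutive values (wrapping around): 12.364°, 0.593°, 7.006°, 247.722°, 8.134°, 22.779°, 29.262°, 32.140°.
Largest gap = 247.722° ⇒ minimal covering band is its complement: 360° − 247.722° = 112.278°.
Band runs from +117.656° eastward to -130.066°, crossing the antimeridian.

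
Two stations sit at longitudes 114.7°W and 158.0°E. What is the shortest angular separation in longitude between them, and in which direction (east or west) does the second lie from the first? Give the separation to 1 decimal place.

Raw difference: 158.0 − -114.7 = 272.7°.
Normalise into (−180°, 180°]: 272.7° − 360° = -87.3°.
Negative ⇒ the second point lies to the west; separation 87.3°.

87.3° west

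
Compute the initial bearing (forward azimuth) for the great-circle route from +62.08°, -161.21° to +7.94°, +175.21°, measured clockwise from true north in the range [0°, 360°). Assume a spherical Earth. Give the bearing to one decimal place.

Δλ = 175.21 − -161.21 = 336.42°; wrapped into (−180°, 180°]: -23.58°.
θ = atan2( sin Δλ · cos φ₂ , cos φ₁ · sin φ₂ − sin φ₁ · cos φ₂ · cos Δλ )
  = atan2(-0.39619, -0.73738) = -151.751° → normalised to [0°, 360°): 208.249°.

208.2°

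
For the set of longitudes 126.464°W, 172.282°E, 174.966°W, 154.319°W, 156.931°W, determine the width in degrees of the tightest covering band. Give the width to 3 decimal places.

61.254°

Sort the longitudes: -174.966°, -156.931°, -154.319°, -126.464°, +172.282°.
Eastward gaps between consecutive values (wrapping around): 18.035°, 2.612°, 27.855°, 298.746°, 12.752°.
Largest gap = 298.746° ⇒ minimal covering band is its complement: 360° − 298.746° = 61.254°.
Band runs from +172.282° eastward to -126.464°, crossing the antimeridian.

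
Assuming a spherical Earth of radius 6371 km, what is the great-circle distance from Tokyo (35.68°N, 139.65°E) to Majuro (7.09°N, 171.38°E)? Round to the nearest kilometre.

4531 km

Δλ = 171.38 − 139.65 = 31.73°.
Δφ = 7.09 − 35.68 = -28.59°.
a = sin²(Δφ/2) + cos φ₁ · cos φ₂ · sin²(Δλ/2) = 0.121206.
c = 2·atan2(√a, √(1−a)) = 0.71119 rad → d = 6371·c ≈ 4530.98 km.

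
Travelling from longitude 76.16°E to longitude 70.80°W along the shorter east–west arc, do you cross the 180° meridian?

No

Signed shortest Δλ = ((-70.80 − 76.16 + 180) mod 360) − 180 = -146.96°.
Going west by 146.96° from +76.16° reaches -70.80° without touching 180°.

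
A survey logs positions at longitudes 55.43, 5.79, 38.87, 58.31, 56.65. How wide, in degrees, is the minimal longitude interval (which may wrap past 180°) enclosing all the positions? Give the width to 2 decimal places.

52.52°

Sort the longitudes: +5.79°, +38.87°, +55.43°, +56.65°, +58.31°.
Eastward gaps between consecutive values (wrapping around): 33.08°, 16.56°, 1.22°, 1.66°, 307.48°.
Largest gap = 307.48° ⇒ minimal covering band is its complement: 360° − 307.48° = 52.52°.
Band runs from +5.79° eastward to +58.31°.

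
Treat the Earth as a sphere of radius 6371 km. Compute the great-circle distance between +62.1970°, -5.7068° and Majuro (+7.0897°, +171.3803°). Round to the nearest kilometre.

Δλ = 171.3803 − -5.7068 = 177.0871°.
Δφ = 7.0897 − 62.1970 = -55.1073°.
a = sin²(Δφ/2) + cos φ₁ · cos φ₂ · sin²(Δλ/2) = 0.676547.
c = 2·atan2(√a, √(1−a)) = 1.93167 rad → d = 6371·c ≈ 12306.68 km.

12307 km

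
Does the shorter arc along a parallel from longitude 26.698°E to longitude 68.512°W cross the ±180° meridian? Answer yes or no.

No

Signed shortest Δλ = ((-68.512 − 26.698 + 180) mod 360) − 180 = -95.21°.
Going west by 95.21° from +26.698° reaches -68.512° without touching 180°.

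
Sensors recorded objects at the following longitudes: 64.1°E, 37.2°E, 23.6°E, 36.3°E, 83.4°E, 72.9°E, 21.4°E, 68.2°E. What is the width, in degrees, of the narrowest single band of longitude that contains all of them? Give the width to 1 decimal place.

Sort the longitudes: +21.4°, +23.6°, +36.3°, +37.2°, +64.1°, +68.2°, +72.9°, +83.4°.
Eastward gaps between consecutive values (wrapping around): 2.2°, 12.7°, 0.9°, 26.9°, 4.1°, 4.7°, 10.5°, 298.0°.
Largest gap = 298.0° ⇒ minimal covering band is its complement: 360° − 298.0° = 62.0°.
Band runs from +21.4° eastward to +83.4°.

62.0°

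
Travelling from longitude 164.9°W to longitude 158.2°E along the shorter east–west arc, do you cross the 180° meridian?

Naïve |158.2 − -164.9| = 323.1° > 180°, so the shorter arc goes the other way round — across 180°.
Signed shortest Δλ = ((158.2 − -164.9 + 180) mod 360) − 180 = -36.9°.
Going west by 36.9° from -164.9° passes through 180° before reaching +158.2°.

Yes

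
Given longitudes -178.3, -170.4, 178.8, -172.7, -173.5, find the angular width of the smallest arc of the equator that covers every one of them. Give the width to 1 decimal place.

10.8°

Sort the longitudes: -178.3°, -173.5°, -172.7°, -170.4°, +178.8°.
Eastward gaps between consecutive values (wrapping around): 4.8°, 0.8°, 2.3°, 349.2°, 2.9°.
Largest gap = 349.2° ⇒ minimal covering band is its complement: 360° − 349.2° = 10.8°.
Band runs from +178.8° eastward to -170.4°, crossing the antimeridian.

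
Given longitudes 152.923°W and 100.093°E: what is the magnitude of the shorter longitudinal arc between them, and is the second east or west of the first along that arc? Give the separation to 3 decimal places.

106.984° west

Raw difference: 100.093 − -152.923 = 253.016°.
Normalise into (−180°, 180°]: 253.016° − 360° = -106.984°.
Negative ⇒ the second point lies to the west; separation 106.984°.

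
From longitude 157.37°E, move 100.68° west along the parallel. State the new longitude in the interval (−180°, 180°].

56.69°E

Start at +157.37°; shift −100.68° → +56.69°.
+56.69° already lies in (−180°, 180°].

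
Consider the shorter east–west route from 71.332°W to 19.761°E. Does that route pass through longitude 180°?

No

Signed shortest Δλ = ((19.761 − -71.332 + 180) mod 360) − 180 = 91.093°.
Going east by 91.093° from -71.332° reaches +19.761° without touching 180°.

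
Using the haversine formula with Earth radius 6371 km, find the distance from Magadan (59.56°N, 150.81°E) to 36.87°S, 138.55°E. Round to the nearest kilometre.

Δλ = 138.55 − 150.81 = -12.26°.
Δφ = -36.87 − 59.56 = -96.43°.
a = sin²(Δφ/2) + cos φ₁ · cos φ₂ · sin²(Δλ/2) = 0.560616.
c = 2·atan2(√a, √(1−a)) = 1.69233 rad → d = 6371·c ≈ 10781.82 km.

10782 km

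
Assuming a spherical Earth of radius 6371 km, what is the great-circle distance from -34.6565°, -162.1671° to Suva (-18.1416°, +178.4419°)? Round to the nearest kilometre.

2655 km

Δλ = 178.4419 − -162.1671 = 340.6090°; wrapped into (−180°, 180°]: -19.3910°.
Δφ = -18.1416 − -34.6565 = 16.5149°.
a = sin²(Δφ/2) + cos φ₁ · cos φ₂ · sin²(Δλ/2) = 0.042798.
c = 2·atan2(√a, √(1−a)) = 0.41676 rad → d = 6371·c ≈ 2655.19 km.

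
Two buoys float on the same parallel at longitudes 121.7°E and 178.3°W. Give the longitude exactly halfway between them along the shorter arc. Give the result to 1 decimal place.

Signed shortest Δλ from +121.7° to -178.3° is +60.0°.
Midpoint longitude = +121.7° + (+60.0°)/2 = +121.7° + 30.0° = +151.7°.
(The naïve average (+121.7 + -178.3)/2 = -28.3° is on the wrong side of the globe.)

151.7°E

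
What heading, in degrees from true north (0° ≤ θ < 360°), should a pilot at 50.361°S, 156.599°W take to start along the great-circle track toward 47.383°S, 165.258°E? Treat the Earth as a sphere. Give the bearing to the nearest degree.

262°

Δλ = 165.258 − -156.599 = 321.857°; wrapped into (−180°, 180°]: -38.143°.
θ = atan2( sin Δλ · cos φ₂ , cos φ₁ · sin φ₂ − sin φ₁ · cos φ₂ · cos Δλ )
  = atan2(-0.41819, -0.05938) = -98.082° → normalised to [0°, 360°): 261.918°.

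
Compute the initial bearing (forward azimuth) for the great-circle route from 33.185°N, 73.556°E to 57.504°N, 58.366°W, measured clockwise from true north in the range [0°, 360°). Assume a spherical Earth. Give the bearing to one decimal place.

336.1°

Δλ = -58.366 − 73.556 = -131.922°.
θ = atan2( sin Δλ · cos φ₂ , cos φ₁ · sin φ₂ − sin φ₁ · cos φ₂ · cos Δλ )
  = atan2(-0.39974, 0.90234) = -23.893° → normalised to [0°, 360°): 336.107°.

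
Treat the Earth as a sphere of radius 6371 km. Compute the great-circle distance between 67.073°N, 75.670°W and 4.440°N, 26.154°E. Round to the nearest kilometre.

10060 km

Δλ = 26.154 − -75.670 = 101.824°.
Δφ = 4.440 − 67.073 = -62.633°.
a = sin²(Δφ/2) + cos φ₁ · cos φ₂ · sin²(Δλ/2) = 0.504142.
c = 2·atan2(√a, √(1−a)) = 1.57908 rad → d = 6371·c ≈ 10060.32 km.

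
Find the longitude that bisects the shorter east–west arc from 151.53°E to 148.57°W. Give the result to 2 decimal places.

178.52°W

Signed shortest Δλ from +151.53° to -148.57° is +59.90°.
Midpoint longitude = +151.53° + (+59.90°)/2 = +151.53° + 29.95° = +181.48°.
Normalise into (−180°, 180°]: -178.52°.
(The naïve average (+151.53 + -148.57)/2 = 1.48° is on the wrong side of the globe.)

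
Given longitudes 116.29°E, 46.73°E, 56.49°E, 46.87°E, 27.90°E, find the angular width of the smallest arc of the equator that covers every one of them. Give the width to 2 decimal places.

88.39°

Sort the longitudes: +27.90°, +46.73°, +46.87°, +56.49°, +116.29°.
Eastward gaps between consecutive values (wrapping around): 18.83°, 0.14°, 9.62°, 59.80°, 271.61°.
Largest gap = 271.61° ⇒ minimal covering band is its complement: 360° − 271.61° = 88.39°.
Band runs from +27.90° eastward to +116.29°.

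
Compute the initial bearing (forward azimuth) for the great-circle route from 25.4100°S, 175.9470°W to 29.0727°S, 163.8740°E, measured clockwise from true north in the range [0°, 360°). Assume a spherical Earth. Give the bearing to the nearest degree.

Δλ = 163.8740 − -175.9470 = 339.8210°; wrapped into (−180°, 180°]: -20.1790°.
θ = atan2( sin Δλ · cos φ₂ , cos φ₁ · sin φ₂ − sin φ₁ · cos φ₂ · cos Δλ )
  = atan2(-0.30149, -0.08690) = -106.079° → normalised to [0°, 360°): 253.921°.

254°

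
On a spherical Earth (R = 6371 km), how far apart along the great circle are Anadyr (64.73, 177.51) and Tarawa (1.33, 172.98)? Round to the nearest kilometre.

7059 km

Δλ = 172.98 − 177.51 = -4.53°.
Δφ = 1.33 − 64.73 = -63.40°.
a = sin²(Δφ/2) + cos φ₁ · cos φ₂ · sin²(Δλ/2) = 0.276787.
c = 2·atan2(√a, √(1−a)) = 1.10803 rad → d = 6371·c ≈ 7059.25 km.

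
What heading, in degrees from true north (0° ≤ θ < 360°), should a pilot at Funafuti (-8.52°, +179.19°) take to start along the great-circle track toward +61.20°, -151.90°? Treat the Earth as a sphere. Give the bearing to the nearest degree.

Δλ = -151.90 − 179.19 = -331.09°; wrapped into (−180°, 180°]: 28.91°.
θ = atan2( sin Δλ · cos φ₂ , cos φ₁ · sin φ₂ − sin φ₁ · cos φ₂ · cos Δλ )
  = atan2(0.23290, 0.92912) = 14.072° → normalised to [0°, 360°): 14.072°.

14°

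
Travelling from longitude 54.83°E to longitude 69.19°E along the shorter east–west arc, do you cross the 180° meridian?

No

Signed shortest Δλ = ((69.19 − 54.83 + 180) mod 360) − 180 = 14.36°.
Going east by 14.36° from +54.83° reaches +69.19° without touching 180°.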